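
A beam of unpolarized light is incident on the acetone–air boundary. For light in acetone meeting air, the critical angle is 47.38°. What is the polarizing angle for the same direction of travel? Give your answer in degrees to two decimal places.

θ_B ≈ 36.35°

n₂/n₁ = sin θ_c = sin 47.38° = 0.7359.
tan θ_B equals the same ratio, so θ_B = arctan(0.7359) = 36.35°.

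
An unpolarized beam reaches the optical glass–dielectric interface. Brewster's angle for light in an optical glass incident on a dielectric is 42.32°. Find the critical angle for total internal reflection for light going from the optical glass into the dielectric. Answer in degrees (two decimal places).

tan θ_B = n₂/n₁ = tan 42.32° = 0.9106.
Total internal reflection: sin θ_c = n₂/n₁ = 0.9106.
θ_c = arcsin(0.9106) = 65.58°.

θ_c ≈ 65.58°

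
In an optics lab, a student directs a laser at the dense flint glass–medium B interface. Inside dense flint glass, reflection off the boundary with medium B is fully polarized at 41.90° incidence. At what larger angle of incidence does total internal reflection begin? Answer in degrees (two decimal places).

From Brewster, n₂/n₁ = tan θ_B = tan 41.90° = 0.8972.
Then sin θ_c = n₂/n₁ = 0.8972, so θ_c = arcsin 0.8972 = 63.80°.

θ_c ≈ 63.80°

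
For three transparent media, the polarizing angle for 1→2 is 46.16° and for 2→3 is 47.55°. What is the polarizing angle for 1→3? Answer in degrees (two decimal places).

θ_B ≈ 48.70°

tan θ_B(1→2) = n₂/n₁ = tan 46.16° = 1.0413.
tan θ_B(2→3) = n₃/n₂ = tan 47.55° = 1.0932.
Multiplying, n₃/n₁ = 1.0413 × 1.0932 = 1.1384, and θ_B(1→3) = arctan 1.1384 = 48.70°.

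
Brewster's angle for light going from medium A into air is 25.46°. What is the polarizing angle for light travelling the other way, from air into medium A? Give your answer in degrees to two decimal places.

The two Brewster angles are complementary: θ_B' = 90° − θ_B = 90° − 25.46° = 64.54°.

θ_B' ≈ 64.54°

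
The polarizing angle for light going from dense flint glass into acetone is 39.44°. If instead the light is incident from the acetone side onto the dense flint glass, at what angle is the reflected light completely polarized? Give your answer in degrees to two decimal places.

θ_B' ≈ 50.56°

Reversing the direction swaps n₁ and n₂, so tan θ_B' = 1/tan θ_B and θ_B' = 90° − θ_B.
Hence θ_B' = 90° − 39.44° = 50.56°.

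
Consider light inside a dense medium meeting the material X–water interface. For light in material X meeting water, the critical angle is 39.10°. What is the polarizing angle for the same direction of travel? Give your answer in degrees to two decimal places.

θ_B ≈ 32.24°

sin θ_c = n₂/n₁, so n₂/n₁ = sin 39.10° = 0.6307.
Brewster: tan θ_B = n₂/n₁ = 0.6307.
θ_B = arctan(0.6307) = 32.24°.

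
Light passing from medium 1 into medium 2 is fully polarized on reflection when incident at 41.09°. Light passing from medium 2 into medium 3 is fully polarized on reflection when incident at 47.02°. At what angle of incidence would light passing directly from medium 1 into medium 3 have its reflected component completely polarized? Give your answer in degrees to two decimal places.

Each Brewster angle gives a ratio: n₂/n₁ = tan 41.09° = 0.8720, n₃/n₂ = tan 47.02° = 1.0731.
So n₃/n₁ = (n₂/n₁)(n₃/n₂) = 0.8720 × 1.0731 = 0.9358.
θ_B(1→3) = arctan(0.9358) = 43.10°.

θ_B ≈ 43.10°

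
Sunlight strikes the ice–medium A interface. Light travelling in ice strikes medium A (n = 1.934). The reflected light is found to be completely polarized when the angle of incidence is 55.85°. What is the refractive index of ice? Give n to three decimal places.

Brewster's law: tan θ_B = n₂/n₁ (light incident in ice, refracted into medium A).
n₁ = n₂ / tan θ_B = 1.934 / tan 55.85° = 1.312.

n ≈ 1.312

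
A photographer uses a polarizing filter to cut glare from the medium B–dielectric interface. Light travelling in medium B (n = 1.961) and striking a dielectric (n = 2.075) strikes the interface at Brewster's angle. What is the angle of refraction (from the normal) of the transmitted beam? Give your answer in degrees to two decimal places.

θ_B = arctan(n₂/n₁) = arctan(2.075/1.961) = 46.62°.
The refracted ray is perpendicular to the reflected ray, so θ_t = 90° − θ_B = 43.38°.

θ_t ≈ 43.38°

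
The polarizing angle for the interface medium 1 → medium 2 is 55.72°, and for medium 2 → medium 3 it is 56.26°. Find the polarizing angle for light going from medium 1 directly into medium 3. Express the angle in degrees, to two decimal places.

θ_B ≈ 65.52°

tan θ_B(1→2) = n₂/n₁ = tan 55.72° = 1.4670.
tan θ_B(2→3) = n₃/n₂ = tan 56.26° = 1.4972.
So n₃/n₁ = (n₂/n₁)(n₃/n₂) = 1.4670 × 1.4972 = 2.1964.
θ_B(1→3) = arctan(2.1964) = 65.52°.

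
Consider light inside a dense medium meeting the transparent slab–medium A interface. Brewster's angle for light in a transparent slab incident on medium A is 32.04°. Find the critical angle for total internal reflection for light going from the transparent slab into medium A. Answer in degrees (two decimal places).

From Brewster, n₂/n₁ = tan θ_B = tan 32.04° = 0.6258.
Then sin θ_c = n₂/n₁ = 0.6258, so θ_c = arcsin 0.6258 = 38.74°.

θ_c ≈ 38.74°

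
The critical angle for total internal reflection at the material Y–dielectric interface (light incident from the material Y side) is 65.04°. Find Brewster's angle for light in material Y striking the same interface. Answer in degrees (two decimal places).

n₂/n₁ = sin θ_c = sin 65.04° = 0.9066.
tan θ_B equals the same ratio, so θ_B = arctan(0.9066) = 42.20°.

θ_B ≈ 42.20°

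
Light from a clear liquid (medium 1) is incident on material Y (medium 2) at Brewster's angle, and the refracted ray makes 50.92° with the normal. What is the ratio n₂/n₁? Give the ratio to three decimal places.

n₂/n₁ ≈ 0.812

At Brewster incidence θ_B = 90° − θ_t = 90° − 50.92° = 39.08°.
Then n₂/n₁ = tan θ_B = tan 39.08° = 0.812.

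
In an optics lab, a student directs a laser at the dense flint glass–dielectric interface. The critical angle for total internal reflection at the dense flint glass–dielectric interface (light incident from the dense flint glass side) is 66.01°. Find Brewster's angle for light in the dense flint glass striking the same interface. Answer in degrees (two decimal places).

n₂/n₁ = sin θ_c = sin 66.01° = 0.9136.
tan θ_B equals the same ratio, so θ_B = arctan(0.9136) = 42.42°.

θ_B ≈ 42.42°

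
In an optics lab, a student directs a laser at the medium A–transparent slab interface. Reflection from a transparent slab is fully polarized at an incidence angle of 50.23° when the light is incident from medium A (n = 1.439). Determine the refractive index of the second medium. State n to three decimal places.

n ≈ 1.729

At Brewster's angle, tan θ_B = n₂/n₁ with n₁ on the incident side (medium A) and n₂ on the transmitted side (a transparent slab).
n₂ = n₁ tan θ_B = 1.439 × tan 50.23° = 1.729.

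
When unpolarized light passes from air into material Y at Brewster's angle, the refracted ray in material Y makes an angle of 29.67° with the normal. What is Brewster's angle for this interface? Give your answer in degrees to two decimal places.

Brewster's condition makes the reflected and refracted beams perpendicular: θ_B + θ_t = 90°.
θ_B = 90° − 29.67° = 60.33°.

θ_B ≈ 60.33°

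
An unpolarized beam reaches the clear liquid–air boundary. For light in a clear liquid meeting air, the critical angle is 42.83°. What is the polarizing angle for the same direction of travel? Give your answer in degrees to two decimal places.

sin θ_c = n₂/n₁, so n₂/n₁ = sin 42.83° = 0.6798.
Brewster: tan θ_B = n₂/n₁ = 0.6798.
θ_B = arctan(0.6798) = 34.21°.

θ_B ≈ 34.21°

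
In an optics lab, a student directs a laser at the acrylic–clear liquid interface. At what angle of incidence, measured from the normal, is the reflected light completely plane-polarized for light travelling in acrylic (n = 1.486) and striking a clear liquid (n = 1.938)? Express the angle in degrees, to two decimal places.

Brewster's condition: tan θ_B = n₂/n₁ = 1.938/1.486 = 1.3042.
So θ_B = arctan 1.3042 = 52.52°.

θ_B ≈ 52.52°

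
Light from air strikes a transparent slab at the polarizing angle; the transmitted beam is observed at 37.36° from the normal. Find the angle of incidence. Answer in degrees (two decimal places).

At Brewster's angle the reflected and refracted rays are perpendicular, so θ_B + θ_t = 90°.
So θ_B = 90° − θ_t = 90° − 37.36° = 52.64°.

θ_B ≈ 52.64°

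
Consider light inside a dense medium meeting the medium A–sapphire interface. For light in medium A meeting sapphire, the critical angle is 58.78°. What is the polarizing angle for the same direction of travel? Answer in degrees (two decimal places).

At the critical angle sin θ_c = n₂/n₁, giving n₂/n₁ = sin 58.78° = 0.8552.
Then tan θ_B = n₂/n₁ = 0.8552, so θ_B = arctan 0.8552 = 40.54°.

θ_B ≈ 40.54°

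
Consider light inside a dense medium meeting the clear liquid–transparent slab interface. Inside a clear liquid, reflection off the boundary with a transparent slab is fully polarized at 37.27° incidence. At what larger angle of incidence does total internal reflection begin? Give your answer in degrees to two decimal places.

n₂/n₁ = tan 37.27° = 0.7610; the critical angle satisfies sin θ_c = n₂/n₁.
θ_c = arcsin(0.7610) = 49.55°.

θ_c ≈ 49.55°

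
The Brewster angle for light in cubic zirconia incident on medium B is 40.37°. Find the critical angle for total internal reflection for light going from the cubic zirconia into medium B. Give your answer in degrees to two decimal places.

θ_c ≈ 58.23°

n₂/n₁ = tan 40.37° = 0.8502; the critical angle satisfies sin θ_c = n₂/n₁.
θ_c = arcsin(0.8502) = 58.23°.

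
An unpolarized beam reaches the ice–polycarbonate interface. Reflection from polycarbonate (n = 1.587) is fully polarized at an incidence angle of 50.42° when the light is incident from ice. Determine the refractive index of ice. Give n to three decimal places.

At Brewster's angle, tan θ_B = n₂/n₁ with n₁ on the incident side (ice) and n₂ on the transmitted side (polycarbonate).
n₁ = n₂ / tan θ_B = 1.587 / tan 50.42° = 1.312.

n ≈ 1.312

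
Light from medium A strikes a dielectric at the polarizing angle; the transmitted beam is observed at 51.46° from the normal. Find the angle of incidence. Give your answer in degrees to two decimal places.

Brewster's condition makes the reflected and refracted beams perpendicular: θ_B + θ_t = 90°.
So θ_B = 90° − θ_t = 90° − 51.46° = 38.54°.

θ_B ≈ 38.54°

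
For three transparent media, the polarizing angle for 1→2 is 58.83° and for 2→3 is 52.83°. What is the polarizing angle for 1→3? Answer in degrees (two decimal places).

Each Brewster angle gives a ratio: n₂/n₁ = tan 58.83° = 1.6531, n₃/n₂ = tan 52.83° = 1.3189.
So n₃/n₁ = (n₂/n₁)(n₃/n₂) = 1.6531 × 1.3189 = 2.1803.
θ_B(1→3) = arctan(2.1803) = 65.36°.

θ_B ≈ 65.36°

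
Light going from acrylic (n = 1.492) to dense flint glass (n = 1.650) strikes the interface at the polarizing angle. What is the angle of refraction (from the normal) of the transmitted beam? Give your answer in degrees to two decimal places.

θ_t ≈ 42.12°

First find Brewster's angle: tan θ_B = 1.650/1.492 = 1.1059, giving θ_B = 47.88°.
At Brewster's angle the reflected and refracted rays are perpendicular, so θ_t = 90° − θ_B = 90° − 47.88° = 42.12°.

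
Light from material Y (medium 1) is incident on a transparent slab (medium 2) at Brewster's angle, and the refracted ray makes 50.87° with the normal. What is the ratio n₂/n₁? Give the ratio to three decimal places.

At Brewster incidence θ_B = 90° − θ_t = 90° − 50.87° = 39.13°.
tan θ_B = n₂/n₁, so n₂/n₁ = tan 39.13° = 0.814.

n₂/n₁ ≈ 0.814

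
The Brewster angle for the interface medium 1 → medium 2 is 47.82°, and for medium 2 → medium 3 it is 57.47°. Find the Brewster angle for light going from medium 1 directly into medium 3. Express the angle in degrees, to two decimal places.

n₂/n₁ = tan 47.82° = 1.1036 and n₃/n₂ = tan 57.47° = 1.5679.
So n₃/n₁ = (n₂/n₁)(n₃/n₂) = 1.1036 × 1.5679 = 1.7303.
θ_B(1→3) = arctan(1.7303) = 59.98°.

θ_B ≈ 59.98°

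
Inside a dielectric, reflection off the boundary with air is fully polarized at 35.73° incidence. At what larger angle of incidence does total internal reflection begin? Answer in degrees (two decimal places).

θ_c ≈ 46.00°

n₂/n₁ = tan 35.73° = 0.7194; the critical angle satisfies sin θ_c = n₂/n₁.
θ_c = arcsin(0.7194) = 46.00°.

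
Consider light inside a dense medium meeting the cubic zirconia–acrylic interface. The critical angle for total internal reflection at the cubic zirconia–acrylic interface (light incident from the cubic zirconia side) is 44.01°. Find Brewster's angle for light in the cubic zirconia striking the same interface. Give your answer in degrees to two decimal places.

θ_B ≈ 34.79°

n₂/n₁ = sin θ_c = sin 44.01° = 0.6948.
tan θ_B equals the same ratio, so θ_B = arctan(0.6948) = 34.79°.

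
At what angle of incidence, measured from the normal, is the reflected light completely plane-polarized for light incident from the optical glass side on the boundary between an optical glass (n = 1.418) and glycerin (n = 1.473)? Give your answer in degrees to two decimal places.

θ_B ≈ 46.09°

Brewster's condition: tan θ_B = n₂/n₁ = 1.473/1.418 = 1.0388. Taking the arctangent, θ_B = 46.09°.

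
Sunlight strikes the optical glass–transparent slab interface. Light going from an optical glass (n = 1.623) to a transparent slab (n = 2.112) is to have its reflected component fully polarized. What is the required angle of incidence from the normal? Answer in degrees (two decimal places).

The reflected p-component vanishes when tan θ_B = n₂/n₁.
Here n₂/n₁ = 2.112/1.623 = 1.3013, and Brewster's law gives tan θ_B = n₂/n₁.
So θ_B = arctan 1.3013 = 52.46°.

θ_B ≈ 52.46°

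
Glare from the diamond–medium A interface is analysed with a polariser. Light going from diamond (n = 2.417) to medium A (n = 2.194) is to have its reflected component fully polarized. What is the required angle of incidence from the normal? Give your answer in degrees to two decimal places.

θ_B ≈ 42.23°

Here n₂/n₁ = 2.194/2.417 = 0.9077, and Brewster's law gives tan θ_B = n₂/n₁. Taking the arctangent, θ_B = 42.23°.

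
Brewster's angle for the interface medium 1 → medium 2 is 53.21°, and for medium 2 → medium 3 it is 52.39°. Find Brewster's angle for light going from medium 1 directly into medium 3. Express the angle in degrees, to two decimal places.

θ_B ≈ 60.05°

tan θ_B(1→2) = n₂/n₁ = tan 53.21° = 1.3372.
tan θ_B(2→3) = n₃/n₂ = tan 52.39° = 1.2981.
So n₃/n₁ = (n₂/n₁)(n₃/n₂) = 1.3372 × 1.2981 = 1.7358.
θ_B(1→3) = arctan(1.7358) = 60.05°.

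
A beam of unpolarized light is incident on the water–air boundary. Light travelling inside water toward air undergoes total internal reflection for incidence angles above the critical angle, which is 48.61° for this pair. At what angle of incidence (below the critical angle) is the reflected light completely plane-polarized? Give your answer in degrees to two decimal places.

θ_B ≈ 36.88°

At the critical angle sin θ_c = n₂/n₁, giving n₂/n₁ = sin 48.61° = 0.7502.
Then tan θ_B = n₂/n₁ = 0.7502, so θ_B = arctan 0.7502 = 36.88°.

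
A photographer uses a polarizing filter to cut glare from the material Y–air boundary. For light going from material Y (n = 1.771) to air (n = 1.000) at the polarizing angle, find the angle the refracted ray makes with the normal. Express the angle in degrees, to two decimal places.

tan θ_B = n₂/n₁ = 1.000/1.771 = 0.5647, so θ_B = 29.45°.
Since θ_B + θ_t = 90° at Brewster incidence, θ_t = 90° − 29.45° = 60.55°.

θ_t ≈ 60.55°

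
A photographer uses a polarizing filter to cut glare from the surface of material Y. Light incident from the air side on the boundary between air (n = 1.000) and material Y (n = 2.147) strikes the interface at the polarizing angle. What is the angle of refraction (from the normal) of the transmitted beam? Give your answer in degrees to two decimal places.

θ_t ≈ 24.97°

tan θ_B = n₂/n₁ = 2.147/1.000 = 2.1470, so θ_B = 65.03°.
The refracted ray is perpendicular to the reflected ray, so θ_t = 90° − θ_B = 24.97°.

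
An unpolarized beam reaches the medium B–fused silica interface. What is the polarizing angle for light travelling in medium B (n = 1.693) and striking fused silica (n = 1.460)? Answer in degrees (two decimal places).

θ_B ≈ 40.77°

Brewster's condition: tan θ_B = n₂/n₁ = 1.460/1.693 = 0.8624.
So θ_B = arctan 0.8624 = 40.77°.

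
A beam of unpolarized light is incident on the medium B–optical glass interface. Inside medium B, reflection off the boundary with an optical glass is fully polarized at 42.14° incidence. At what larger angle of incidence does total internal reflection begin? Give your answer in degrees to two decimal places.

θ_c ≈ 64.80°

n₂/n₁ = tan 42.14° = 0.9048; the critical angle satisfies sin θ_c = n₂/n₁.
θ_c = arcsin(0.9048) = 64.80°.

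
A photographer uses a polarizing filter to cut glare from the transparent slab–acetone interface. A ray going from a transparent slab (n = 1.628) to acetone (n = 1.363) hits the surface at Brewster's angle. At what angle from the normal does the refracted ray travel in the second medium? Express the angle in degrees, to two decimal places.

First find Brewster's angle: tan θ_B = 1.363/1.628 = 0.8372, giving θ_B = 39.94°.
The refracted ray is perpendicular to the reflected ray, so θ_t = 90° − θ_B = 50.06°.

θ_t ≈ 50.06°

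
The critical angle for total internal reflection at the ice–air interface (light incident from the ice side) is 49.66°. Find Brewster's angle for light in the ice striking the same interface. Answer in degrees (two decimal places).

θ_B ≈ 37.32°

sin θ_c = n₂/n₁, so n₂/n₁ = sin 49.66° = 0.7622.
Brewster: tan θ_B = n₂/n₁ = 0.7622.
θ_B = arctan(0.7622) = 37.32°.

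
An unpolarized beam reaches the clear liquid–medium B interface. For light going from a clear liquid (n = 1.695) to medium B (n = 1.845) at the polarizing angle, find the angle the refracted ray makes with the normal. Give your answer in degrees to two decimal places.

θ_t ≈ 42.57°

θ_B = arctan(n₂/n₁) = arctan(1.845/1.695) = 47.43°.
At Brewster's angle the reflected and refracted rays are perpendicular, so θ_t = 90° − θ_B = 90° − 47.43° = 42.57°.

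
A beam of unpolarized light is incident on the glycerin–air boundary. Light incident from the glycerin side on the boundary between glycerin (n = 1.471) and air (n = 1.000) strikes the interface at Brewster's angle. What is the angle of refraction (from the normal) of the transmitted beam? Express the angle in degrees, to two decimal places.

θ_B = arctan(n₂/n₁) = arctan(1.000/1.471) = 34.21°.
The refracted ray is perpendicular to the reflected ray, so θ_t = 90° − θ_B = 55.79°.

θ_t ≈ 55.79°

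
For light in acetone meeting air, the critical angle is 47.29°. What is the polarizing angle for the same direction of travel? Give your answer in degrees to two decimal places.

At the critical angle sin θ_c = n₂/n₁, giving n₂/n₁ = sin 47.29° = 0.7348.
Then tan θ_B = n₂/n₁ = 0.7348, so θ_B = arctan 0.7348 = 36.31°.

θ_B ≈ 36.31°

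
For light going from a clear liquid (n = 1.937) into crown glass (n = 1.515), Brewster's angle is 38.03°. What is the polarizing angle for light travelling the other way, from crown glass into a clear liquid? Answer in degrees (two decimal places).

θ_B' ≈ 51.97°

The two Brewster angles are complementary: θ_B' = 90° − θ_B = 90° − 38.03° = 51.97°.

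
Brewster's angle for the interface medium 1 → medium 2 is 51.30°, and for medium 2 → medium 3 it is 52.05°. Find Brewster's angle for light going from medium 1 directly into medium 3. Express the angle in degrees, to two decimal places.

Each Brewster angle gives a ratio: n₂/n₁ = tan 51.30° = 1.2482, n₃/n₂ = tan 52.05° = 1.2822.
n₃/n₁ = 1.6005. Then tan θ_B(1→3) = n₃/n₁, so θ_B(1→3) = arctan(1.6005) = 58.00°.

θ_B ≈ 58.00°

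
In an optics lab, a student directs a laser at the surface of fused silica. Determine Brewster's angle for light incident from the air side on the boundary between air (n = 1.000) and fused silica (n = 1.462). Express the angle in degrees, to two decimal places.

θ_B ≈ 55.63°

Here n₂/n₁ = 1.462/1.000 = 1.4620, and Brewster's law gives tan θ_B = n₂/n₁.
θ_B = arctan(1.4620) = 55.63°.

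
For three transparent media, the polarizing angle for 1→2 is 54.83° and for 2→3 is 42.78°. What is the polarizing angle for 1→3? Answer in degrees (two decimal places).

θ_B ≈ 52.71°

n₂/n₁ = tan 54.83° = 1.4192 and n₃/n₂ = tan 42.78° = 0.9254.
Multiplying, n₃/n₁ = 1.4192 × 0.9254 = 1.3132, and θ_B(1→3) = arctan 1.3132 = 52.71°.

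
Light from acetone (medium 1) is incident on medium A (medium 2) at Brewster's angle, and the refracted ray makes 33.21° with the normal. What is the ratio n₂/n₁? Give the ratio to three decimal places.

At Brewster incidence θ_B = 90° − θ_t = 90° − 33.21° = 56.79°.
Then n₂/n₁ = tan θ_B = tan 56.79° = 1.528.

n₂/n₁ ≈ 1.528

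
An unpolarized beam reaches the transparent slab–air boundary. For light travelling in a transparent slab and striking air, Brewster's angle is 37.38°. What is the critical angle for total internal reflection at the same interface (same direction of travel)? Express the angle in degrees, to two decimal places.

From Brewster, n₂/n₁ = tan θ_B = tan 37.38° = 0.7640.
Then sin θ_c = n₂/n₁ = 0.7640, so θ_c = arcsin 0.7640 = 49.82°.

θ_c ≈ 49.82°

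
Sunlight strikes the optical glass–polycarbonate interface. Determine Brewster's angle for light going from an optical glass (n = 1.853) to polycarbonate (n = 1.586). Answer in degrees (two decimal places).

θ_B ≈ 40.56°

Brewster's condition: tan θ_B = n₂/n₁ = 1.586/1.853 = 0.8559.
θ_B = arctan(0.8559) = 40.56°.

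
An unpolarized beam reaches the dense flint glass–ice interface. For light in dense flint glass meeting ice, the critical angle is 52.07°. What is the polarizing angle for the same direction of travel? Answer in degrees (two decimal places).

sin θ_c = n₂/n₁, so n₂/n₁ = sin 52.07° = 0.7888.
Brewster: tan θ_B = n₂/n₁ = 0.7888.
θ_B = arctan(0.7888) = 38.27°.

θ_B ≈ 38.27°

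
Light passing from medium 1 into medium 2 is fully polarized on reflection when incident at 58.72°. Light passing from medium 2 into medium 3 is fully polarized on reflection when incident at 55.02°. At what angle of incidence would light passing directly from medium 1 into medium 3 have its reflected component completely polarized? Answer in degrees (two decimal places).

θ_B ≈ 66.97°

n₂/n₁ = tan 58.72° = 1.6460 and n₃/n₂ = tan 55.02° = 1.4292.
Multiplying, n₃/n₁ = 1.6460 × 1.4292 = 2.3525, and θ_B(1→3) = arctan 2.3525 = 66.97°.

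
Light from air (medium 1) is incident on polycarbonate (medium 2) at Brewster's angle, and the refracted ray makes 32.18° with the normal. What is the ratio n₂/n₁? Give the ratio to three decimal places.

At Brewster incidence θ_B = 90° − θ_t = 90° − 32.18° = 57.82°.
tan θ_B = n₂/n₁, so n₂/n₁ = tan 57.82° = 1.589.

n₂/n₁ ≈ 1.589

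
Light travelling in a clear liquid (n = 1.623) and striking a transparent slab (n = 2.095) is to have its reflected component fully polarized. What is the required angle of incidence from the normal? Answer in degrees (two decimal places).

tan θ_B = n₂/n₁ = 2.095/1.623 = 1.2908. Taking the arctangent, θ_B = 52.23°.

θ_B ≈ 52.23°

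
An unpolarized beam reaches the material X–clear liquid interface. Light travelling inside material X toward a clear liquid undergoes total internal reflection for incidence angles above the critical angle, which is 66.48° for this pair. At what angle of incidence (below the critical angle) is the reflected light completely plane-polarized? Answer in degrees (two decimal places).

At the critical angle sin θ_c = n₂/n₁, giving n₂/n₁ = sin 66.48° = 0.9169.
Then tan θ_B = n₂/n₁ = 0.9169, so θ_B = arctan 0.9169 = 42.52°.

θ_B ≈ 42.52°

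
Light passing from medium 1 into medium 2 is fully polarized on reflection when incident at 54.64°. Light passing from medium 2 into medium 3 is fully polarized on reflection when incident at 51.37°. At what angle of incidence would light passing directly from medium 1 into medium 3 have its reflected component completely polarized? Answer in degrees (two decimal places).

n₂/n₁ = tan 54.64° = 1.4092 and n₃/n₂ = tan 51.37° = 1.2513.
Multiplying, n₃/n₁ = 1.4092 × 1.2513 = 1.7634, and θ_B(1→3) = arctan 1.7634 = 60.44°.

θ_B ≈ 60.44°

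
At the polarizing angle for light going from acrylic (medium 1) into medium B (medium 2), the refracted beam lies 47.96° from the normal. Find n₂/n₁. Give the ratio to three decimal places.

n₂/n₁ ≈ 0.902

At Brewster incidence θ_B = 90° − θ_t = 90° − 47.96° = 42.04°.
tan θ_B = n₂/n₁, so n₂/n₁ = tan 42.04° = 0.902.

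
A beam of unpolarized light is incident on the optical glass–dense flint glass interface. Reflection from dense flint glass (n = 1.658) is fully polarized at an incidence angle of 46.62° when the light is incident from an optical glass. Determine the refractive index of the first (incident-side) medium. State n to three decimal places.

Full polarization of the reflected beam means tan θ_B = n₂/n₁, where n₁ is the incident medium (an optical glass).
n₁ = n₂ / tan θ_B = 1.658 / tan 46.62° = 1.567.

n ≈ 1.567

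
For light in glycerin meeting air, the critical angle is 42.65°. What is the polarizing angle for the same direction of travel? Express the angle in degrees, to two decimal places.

n₂/n₁ = sin θ_c = sin 42.65° = 0.6775.
tan θ_B equals the same ratio, so θ_B = arctan(0.6775) = 34.12°.

θ_B ≈ 34.12°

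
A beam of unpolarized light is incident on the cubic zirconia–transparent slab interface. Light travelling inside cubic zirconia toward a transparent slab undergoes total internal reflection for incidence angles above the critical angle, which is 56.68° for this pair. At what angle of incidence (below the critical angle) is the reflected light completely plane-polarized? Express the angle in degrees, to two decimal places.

θ_B ≈ 39.88°

sin θ_c = n₂/n₁, so n₂/n₁ = sin 56.68° = 0.8356.
Brewster: tan θ_B = n₂/n₁ = 0.8356.
θ_B = arctan(0.8356) = 39.88°.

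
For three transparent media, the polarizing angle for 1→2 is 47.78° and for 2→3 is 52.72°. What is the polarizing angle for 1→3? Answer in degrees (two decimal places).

Each Brewster angle gives a ratio: n₂/n₁ = tan 47.78° = 1.1021, n₃/n₂ = tan 52.72° = 1.3136.
Multiplying, n₃/n₁ = 1.1021 × 1.3136 = 1.4477, and θ_B(1→3) = arctan 1.4477 = 55.37°.

θ_B ≈ 55.37°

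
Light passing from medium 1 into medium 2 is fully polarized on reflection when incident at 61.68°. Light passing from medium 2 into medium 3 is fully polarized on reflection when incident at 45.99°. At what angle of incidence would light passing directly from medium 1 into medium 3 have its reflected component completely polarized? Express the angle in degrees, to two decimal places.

Each Brewster angle gives a ratio: n₂/n₁ = tan 61.68° = 1.8556, n₃/n₂ = tan 45.99° = 1.0352.
Multiplying, n₃/n₁ = 1.8556 × 1.0352 = 1.9209, and θ_B(1→3) = arctan 1.9209 = 62.50°.

θ_B ≈ 62.50°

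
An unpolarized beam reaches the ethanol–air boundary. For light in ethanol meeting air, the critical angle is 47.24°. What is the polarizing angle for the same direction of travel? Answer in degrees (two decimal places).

At the critical angle sin θ_c = n₂/n₁, giving n₂/n₁ = sin 47.24° = 0.7342.
Then tan θ_B = n₂/n₁ = 0.7342, so θ_B = arctan 0.7342 = 36.29°.

θ_B ≈ 36.29°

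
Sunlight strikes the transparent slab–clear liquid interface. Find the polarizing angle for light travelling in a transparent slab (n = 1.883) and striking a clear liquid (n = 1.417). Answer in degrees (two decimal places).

θ_B ≈ 36.96°

tan θ_B = n₂/n₁ = 1.417/1.883 = 0.7525.
θ_B = arctan(0.7525) = 36.96°.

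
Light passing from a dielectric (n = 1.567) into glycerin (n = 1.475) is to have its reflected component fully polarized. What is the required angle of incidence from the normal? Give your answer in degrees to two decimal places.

Here n₂/n₁ = 1.475/1.567 = 0.9413, and Brewster's law gives tan θ_B = n₂/n₁.
θ_B = arctan(0.9413) = 43.27°.

θ_B ≈ 43.27°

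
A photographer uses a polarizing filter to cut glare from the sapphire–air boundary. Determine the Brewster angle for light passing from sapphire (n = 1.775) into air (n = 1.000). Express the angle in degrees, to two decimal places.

The reflected p-component vanishes when tan θ_B = n₂/n₁.
Here n₂/n₁ = 1.000/1.775 = 0.5634, and Brewster's law gives tan θ_B = n₂/n₁.
θ_B = arctan(0.5634) = 29.40°.

θ_B ≈ 29.40°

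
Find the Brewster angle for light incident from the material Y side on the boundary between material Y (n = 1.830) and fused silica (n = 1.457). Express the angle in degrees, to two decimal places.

θ_B ≈ 38.53°

Here n₂/n₁ = 1.457/1.830 = 0.7962, and Brewster's law gives tan θ_B = n₂/n₁. Taking the arctangent, θ_B = 38.53°.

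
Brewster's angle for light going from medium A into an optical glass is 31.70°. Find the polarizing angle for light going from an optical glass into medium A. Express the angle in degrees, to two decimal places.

tan θ_B' = n₁/n₂ = 1/tan θ_B, so θ_B' = 90° − θ_B.
θ_B' = 90° − 31.70° = 58.30°.

θ_B' ≈ 58.30°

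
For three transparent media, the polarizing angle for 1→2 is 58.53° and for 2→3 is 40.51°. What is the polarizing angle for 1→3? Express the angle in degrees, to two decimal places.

n₂/n₁ = tan 58.53° = 1.6338 and n₃/n₂ = tan 40.51° = 0.8544.
n₃/n₁ = 1.3959. Then tan θ_B(1→3) = n₃/n₁, so θ_B(1→3) = arctan(1.3959) = 54.38°.

θ_B ≈ 54.38°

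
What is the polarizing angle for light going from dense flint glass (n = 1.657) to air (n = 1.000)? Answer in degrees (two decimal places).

θ_B ≈ 31.11°

The reflected p-component vanishes when tan θ_B = n₂/n₁.
Brewster's condition: tan θ_B = n₂/n₁ = 1.000/1.657 = 0.6035.
θ_B = arctan(0.6035) = 31.11°.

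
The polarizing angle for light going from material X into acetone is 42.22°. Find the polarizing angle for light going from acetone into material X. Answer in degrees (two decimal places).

θ_B' ≈ 47.78°

The two Brewster angles are complementary: θ_B' = 90° − θ_B = 90° − 42.22° = 47.78°.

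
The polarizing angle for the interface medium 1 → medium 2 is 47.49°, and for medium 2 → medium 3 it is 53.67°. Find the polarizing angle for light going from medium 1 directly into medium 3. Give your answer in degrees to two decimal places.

n₂/n₁ = tan 47.49° = 1.0909 and n₃/n₂ = tan 53.67° = 1.3598.
So n₃/n₁ = (n₂/n₁)(n₃/n₂) = 1.0909 × 1.3598 = 1.4835.
θ_B(1→3) = arctan(1.4835) = 56.02°.

θ_B ≈ 56.02°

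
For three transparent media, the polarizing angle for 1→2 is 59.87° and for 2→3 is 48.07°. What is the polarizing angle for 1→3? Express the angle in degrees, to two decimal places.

θ_B ≈ 62.47°

Each Brewster angle gives a ratio: n₂/n₁ = tan 59.87° = 1.7230, n₃/n₂ = tan 48.07° = 1.1133.
n₃/n₁ = 1.9183. Then tan θ_B(1→3) = n₃/n₁, so θ_B(1→3) = arctan(1.9183) = 62.47°.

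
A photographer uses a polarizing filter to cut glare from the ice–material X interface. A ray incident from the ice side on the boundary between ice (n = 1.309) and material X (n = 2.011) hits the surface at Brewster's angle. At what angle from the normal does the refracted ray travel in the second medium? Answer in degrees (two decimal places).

θ_B = arctan(n₂/n₁) = arctan(2.011/1.309) = 56.94°.
At Brewster's angle the reflected and refracted rays are perpendicular, so θ_t = 90° − θ_B = 90° − 56.94° = 33.06°.

θ_t ≈ 33.06°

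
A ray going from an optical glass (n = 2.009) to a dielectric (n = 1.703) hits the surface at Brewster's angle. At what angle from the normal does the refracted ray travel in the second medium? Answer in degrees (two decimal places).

θ_t ≈ 49.71°

tan θ_B = n₂/n₁ = 1.703/2.009 = 0.8477, so θ_B = 40.29°.
At Brewster's angle the reflected and refracted rays are perpendicular, so θ_t = 90° − θ_B = 90° − 40.29° = 49.71°.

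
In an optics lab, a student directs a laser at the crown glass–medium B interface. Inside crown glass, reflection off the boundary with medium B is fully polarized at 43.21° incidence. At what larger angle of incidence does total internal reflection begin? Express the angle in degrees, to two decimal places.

θ_c ≈ 69.95°

From Brewster, n₂/n₁ = tan θ_B = tan 43.21° = 0.9394.
Then sin θ_c = n₂/n₁ = 0.9394, so θ_c = arcsin 0.9394 = 69.95°.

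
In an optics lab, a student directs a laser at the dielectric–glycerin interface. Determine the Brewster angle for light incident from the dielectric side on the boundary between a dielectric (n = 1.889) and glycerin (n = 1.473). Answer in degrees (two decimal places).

Brewster's condition: tan θ_B = n₂/n₁ = 1.473/1.889 = 0.7798.
So θ_B = arctan 0.7798 = 37.95°.

θ_B ≈ 37.95°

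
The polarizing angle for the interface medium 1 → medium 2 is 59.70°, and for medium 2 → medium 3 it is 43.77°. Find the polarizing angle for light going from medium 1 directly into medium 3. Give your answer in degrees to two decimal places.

θ_B ≈ 58.62°

n₂/n₁ = tan 59.70° = 1.7113 and n₃/n₂ = tan 43.77° = 0.9580.
So n₃/n₁ = (n₂/n₁)(n₃/n₂) = 1.7113 × 0.9580 = 1.6394.
θ_B(1→3) = arctan(1.6394) = 58.62°.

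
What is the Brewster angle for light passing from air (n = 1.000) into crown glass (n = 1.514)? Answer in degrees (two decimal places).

Here n₂/n₁ = 1.514/1.000 = 1.5140, and Brewster's law gives tan θ_B = n₂/n₁.
So θ_B = arctan 1.5140 = 56.56°.

θ_B ≈ 56.56°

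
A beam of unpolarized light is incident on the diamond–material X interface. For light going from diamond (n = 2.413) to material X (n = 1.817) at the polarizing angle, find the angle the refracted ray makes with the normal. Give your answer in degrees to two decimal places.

θ_B = arctan(n₂/n₁) = arctan(1.817/2.413) = 36.98°.
Since θ_B + θ_t = 90° at Brewster incidence, θ_t = 90° − 36.98° = 53.02°.

θ_t ≈ 53.02°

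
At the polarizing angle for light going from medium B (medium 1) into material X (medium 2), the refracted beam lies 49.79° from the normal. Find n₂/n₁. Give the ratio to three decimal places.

n₂/n₁ ≈ 0.845

θ_B + θ_t = 90°, so θ_B = 90° − 49.79° = 40.21°.
Then n₂/n₁ = tan θ_B = tan 40.21° = 0.845.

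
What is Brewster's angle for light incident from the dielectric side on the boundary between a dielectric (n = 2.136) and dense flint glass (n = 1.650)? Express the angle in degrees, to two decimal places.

Here n₂/n₁ = 1.650/2.136 = 0.7725, and Brewster's law gives tan θ_B = n₂/n₁. Taking the arctangent, θ_B = 37.69°.

θ_B ≈ 37.69°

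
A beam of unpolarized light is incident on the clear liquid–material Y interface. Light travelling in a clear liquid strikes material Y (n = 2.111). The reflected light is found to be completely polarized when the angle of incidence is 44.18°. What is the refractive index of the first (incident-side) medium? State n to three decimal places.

At the polarizing angle, tan θ_B = n₂/n₁ with n₁ on the incident side (a clear liquid) and n₂ on the transmitted side (material Y).
n₁ = n₂ / tan θ_B = 2.111 / tan 44.18° = 2.172.

n ≈ 2.172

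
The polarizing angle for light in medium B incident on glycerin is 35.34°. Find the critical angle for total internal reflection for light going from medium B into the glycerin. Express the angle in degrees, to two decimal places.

θ_c ≈ 45.16°

From Brewster, n₂/n₁ = tan θ_B = tan 35.34° = 0.7091.
Then sin θ_c = n₂/n₁ = 0.7091, so θ_c = arcsin 0.7091 = 45.16°.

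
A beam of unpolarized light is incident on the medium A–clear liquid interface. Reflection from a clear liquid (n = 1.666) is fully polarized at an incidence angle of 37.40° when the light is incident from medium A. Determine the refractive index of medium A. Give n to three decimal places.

Brewster's law: tan θ_B = n₂/n₁ (light incident in medium A, refracted into a clear liquid).
n₁ = n₂ / tan θ_B = 1.666 / tan 37.40° = 2.179.

n ≈ 2.179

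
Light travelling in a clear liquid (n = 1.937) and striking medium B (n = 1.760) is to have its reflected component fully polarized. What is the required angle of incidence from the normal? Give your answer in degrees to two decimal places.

The reflected p-component vanishes when tan θ_B = n₂/n₁.
Here n₂/n₁ = 1.760/1.937 = 0.9086, and Brewster's law gives tan θ_B = n₂/n₁.
θ_B = arctan(0.9086) = 42.26°.

θ_B ≈ 42.26°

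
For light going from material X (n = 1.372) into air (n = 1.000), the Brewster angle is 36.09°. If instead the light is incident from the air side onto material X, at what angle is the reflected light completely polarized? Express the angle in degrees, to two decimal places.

θ_B' ≈ 53.91°

tan θ_B' = n₁/n₂ = 1/tan θ_B, so θ_B' = 90° − θ_B.
θ_B' = 90° − 36.09° = 53.91°.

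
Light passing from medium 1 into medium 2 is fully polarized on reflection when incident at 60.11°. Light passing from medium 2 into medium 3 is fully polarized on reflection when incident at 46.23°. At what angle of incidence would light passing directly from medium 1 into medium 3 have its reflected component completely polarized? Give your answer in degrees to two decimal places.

tan θ_B(1→2) = n₂/n₁ = tan 60.11° = 1.7398.
tan θ_B(2→3) = n₃/n₂ = tan 46.23° = 1.0439.
n₃/n₁ = 1.8161. Then tan θ_B(1→3) = n₃/n₁, so θ_B(1→3) = arctan(1.8161) = 61.16°.

θ_B ≈ 61.16°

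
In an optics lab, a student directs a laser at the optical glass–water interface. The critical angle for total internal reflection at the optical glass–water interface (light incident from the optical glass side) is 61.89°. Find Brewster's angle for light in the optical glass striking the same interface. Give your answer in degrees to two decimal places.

n₂/n₁ = sin θ_c = sin 61.89° = 0.8820.
tan θ_B equals the same ratio, so θ_B = arctan(0.8820) = 41.41°.

θ_B ≈ 41.41°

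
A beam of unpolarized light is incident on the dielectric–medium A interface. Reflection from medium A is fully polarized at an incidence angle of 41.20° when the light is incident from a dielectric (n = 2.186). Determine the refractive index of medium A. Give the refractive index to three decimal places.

n ≈ 1.914

Brewster's law: tan θ_B = n₂/n₁ (light incident in a dielectric, refracted into medium A).
n₂ = n₁ tan θ_B = 2.186 × tan 41.20° = 1.914.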